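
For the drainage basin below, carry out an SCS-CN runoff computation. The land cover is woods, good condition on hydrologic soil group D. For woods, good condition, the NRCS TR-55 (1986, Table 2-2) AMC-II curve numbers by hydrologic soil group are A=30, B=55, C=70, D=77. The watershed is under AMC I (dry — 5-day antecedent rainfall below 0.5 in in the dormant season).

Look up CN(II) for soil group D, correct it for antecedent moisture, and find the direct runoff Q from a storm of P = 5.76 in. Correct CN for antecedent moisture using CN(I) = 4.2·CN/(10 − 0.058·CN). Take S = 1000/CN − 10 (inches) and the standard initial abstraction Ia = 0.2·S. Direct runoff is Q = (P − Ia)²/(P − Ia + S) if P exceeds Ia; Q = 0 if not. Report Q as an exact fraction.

Q = 1921682569/1169414400 in ≈ 1.643 in

NRCS table: woods, good condition, soil group D → CN(II) = 77
CN(I) from CN(II)=77: (4.2·77)/(10 − 0.058·77) = 161700/2767 ≈ 58.439
Retention S: 1000/CN − 10 with CN=58.439 → S = 11500/1617 ≈ 7.112 in
Ia = 0.2S: 0.2·7.112 = 1.422 in (exactly 2300/1617)
P − Ia = 5.760 − 1.422 = 175348/40425 ≈ 4.338 in (> 0, runoff occurs)
Q = (175348/40425)²/((175348/40425) + 11500/1617) = (30746921104/1634180625)/(462848/40425) = 1921682569/1169414400 in ≈ 1.643 in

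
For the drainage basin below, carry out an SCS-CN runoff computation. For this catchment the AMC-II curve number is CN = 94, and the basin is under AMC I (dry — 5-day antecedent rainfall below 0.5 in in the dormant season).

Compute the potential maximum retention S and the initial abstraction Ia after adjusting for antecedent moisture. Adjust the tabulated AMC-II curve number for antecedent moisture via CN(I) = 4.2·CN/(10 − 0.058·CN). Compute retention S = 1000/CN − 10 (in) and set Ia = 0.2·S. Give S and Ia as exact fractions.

CN(I) from CN(II)=94: (4.2·94)/(10 − 0.058·94) = 32900/379 ≈ 86.807
Max retention: S = 1000/(32900/379) − 10 = 500/329 in (≈ 1.520 in)
Ia = 0.2·(500/329) = 100/329 in ≈ 0.304 in

S = 500/329 in ≈ 1.520 in; Ia = 100/329 in ≈ 0.304 in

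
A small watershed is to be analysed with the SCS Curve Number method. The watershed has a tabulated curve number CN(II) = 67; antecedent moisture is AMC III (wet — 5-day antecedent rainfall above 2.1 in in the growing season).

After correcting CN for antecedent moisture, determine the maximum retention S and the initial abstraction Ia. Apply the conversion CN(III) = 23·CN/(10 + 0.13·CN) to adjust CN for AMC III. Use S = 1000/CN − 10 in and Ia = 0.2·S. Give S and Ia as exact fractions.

CN(III) from CN(II)=67: (23·67)/(10 + 0.13·67) = 154100/1871 ≈ 82.362
Retention S: 1000/CN − 10 with CN=82.362 → S = 3300/1541 ≈ 2.141 in
Initial abstraction Ia = S/5 = (3300/1541)/5 = 660/1541 ≈ 0.428 in

S = 3300/1541 in ≈ 2.141 in; Ia = 660/1541 in ≈ 0.428 in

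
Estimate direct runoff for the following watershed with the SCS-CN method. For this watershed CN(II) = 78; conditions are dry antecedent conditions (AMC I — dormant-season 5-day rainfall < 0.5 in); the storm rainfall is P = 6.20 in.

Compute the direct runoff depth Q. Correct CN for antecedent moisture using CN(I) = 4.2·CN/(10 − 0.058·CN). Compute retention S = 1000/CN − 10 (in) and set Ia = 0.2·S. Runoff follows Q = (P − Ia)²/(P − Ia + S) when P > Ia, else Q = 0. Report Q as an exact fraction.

Q = 395572321/194057955 in ≈ 2.038 in

Dry (AMC I): CN(I) = 4.2·78/(10 − 0.058·78) = (1638/5)/(1369/250) = 81900/1369 ≈ 59.825
Max retention: S = 1000/(81900/1369) − 10 = 5500/819 in (≈ 6.716 in)
Initial abstraction Ia = S/5 = (5500/819)/5 = 1100/819 ≈ 1.343 in
P − Ia = 6.200 − 1.343 = 19889/4095 ≈ 4.857 in (> 0, runoff occurs)
Runoff Q = (P−Ia)²/(P−Ia+S) = (4.857)²/(4.857+6.716) = 395572321/194057955 ≈ 2.038 in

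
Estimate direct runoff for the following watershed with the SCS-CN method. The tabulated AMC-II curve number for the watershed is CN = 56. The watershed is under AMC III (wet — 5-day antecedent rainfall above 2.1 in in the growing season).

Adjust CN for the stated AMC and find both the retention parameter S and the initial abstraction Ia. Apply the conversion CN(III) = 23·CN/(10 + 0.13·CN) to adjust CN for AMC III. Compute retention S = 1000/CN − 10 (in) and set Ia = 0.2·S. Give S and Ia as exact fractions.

CN(III) from CN(II)=56: (23·56)/(10 + 0.13·56) = 4025/54 ≈ 74.537
S = 1000/(4025/54) − 10 = 550/161 in ≈ 3.416 in
Initial abstraction Ia = S/5 = (550/161)/5 = 110/161 ≈ 0.683 in

S = 550/161 in ≈ 3.416 in; Ia = 110/161 in ≈ 0.683 in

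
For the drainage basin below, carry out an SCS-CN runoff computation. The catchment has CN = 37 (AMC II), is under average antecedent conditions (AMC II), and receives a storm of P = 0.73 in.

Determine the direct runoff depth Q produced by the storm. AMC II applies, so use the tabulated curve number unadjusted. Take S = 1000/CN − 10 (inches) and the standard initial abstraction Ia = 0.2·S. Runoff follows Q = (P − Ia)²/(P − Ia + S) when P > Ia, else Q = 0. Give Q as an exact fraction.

CN(II) = 37; AMC II needs no correction.
Retention S: 1000/CN − 10 with CN=37.000 → S = 630/37 ≈ 17.027 in
Ia = 0.2S: 0.2·17.027 = 3.405 in (exactly 126/37)
P = 0.730 ≤ Ia = 3.405 in: entire storm abstracted, Q = 0.

Q = 0 in ≈ 0.000 in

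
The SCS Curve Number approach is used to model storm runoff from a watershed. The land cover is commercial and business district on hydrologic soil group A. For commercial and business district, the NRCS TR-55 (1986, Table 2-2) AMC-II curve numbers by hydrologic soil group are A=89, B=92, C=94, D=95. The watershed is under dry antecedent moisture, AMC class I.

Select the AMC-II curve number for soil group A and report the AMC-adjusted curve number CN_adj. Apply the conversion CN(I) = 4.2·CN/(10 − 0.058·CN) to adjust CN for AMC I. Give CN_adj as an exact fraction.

CN_adj = 186900/2419 ≈ 77.263

NRCS table: commercial and business district, soil group A → CN(II) = 89
CN(I) from CN(II)=89: (4.2·89)/(10 − 0.058·89) = 186900/2419 ≈ 77.263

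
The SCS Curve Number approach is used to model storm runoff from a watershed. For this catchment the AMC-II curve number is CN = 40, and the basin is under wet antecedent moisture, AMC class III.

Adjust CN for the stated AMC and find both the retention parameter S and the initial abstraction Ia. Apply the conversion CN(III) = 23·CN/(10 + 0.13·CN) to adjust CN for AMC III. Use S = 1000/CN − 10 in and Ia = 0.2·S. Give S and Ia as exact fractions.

Adjust CN=40 to AMC III: 23·40/(10 + 0.13·40) → 920 ÷ (76/5) = 1150/19 ≈ 60.526
Retention S: 1000/CN − 10 with CN=60.526 → S = 150/23 ≈ 6.522 in
Ia = 0.2S: 0.2·6.522 = 1.304 in (exactly 30/23)

S = 150/23 in ≈ 6.522 in; Ia = 30/23 in ≈ 1.304 in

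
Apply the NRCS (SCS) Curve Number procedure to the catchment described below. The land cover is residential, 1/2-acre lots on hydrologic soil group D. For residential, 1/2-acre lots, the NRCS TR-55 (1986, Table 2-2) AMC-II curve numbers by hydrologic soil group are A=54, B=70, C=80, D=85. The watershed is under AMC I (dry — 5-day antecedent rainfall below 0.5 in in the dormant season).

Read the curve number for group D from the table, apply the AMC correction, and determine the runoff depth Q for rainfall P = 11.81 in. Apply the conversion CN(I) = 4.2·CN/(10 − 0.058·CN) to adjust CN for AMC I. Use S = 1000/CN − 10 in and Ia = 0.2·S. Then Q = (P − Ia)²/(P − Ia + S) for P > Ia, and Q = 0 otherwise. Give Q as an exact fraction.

Q = 17040430521/2148414100 in ≈ 7.932 in

NRCS table: residential, 1/2-acre lots, soil group D → CN(II) = 85
Adjust CN=85 to AMC I: 4.2·85/(10 − 0.058·85) → 357 ÷ (507/100) = 11900/169 ≈ 70.414
Max retention: S = 1000/(11900/169) − 10 = 500/119 in (≈ 4.202 in)
Ia = 0.2·(500/119) = 100/119 in ≈ 0.840 in
P − Ia = 11.810 − 0.840 = 130539/11900 ≈ 10.970 in (> 0, runoff occurs)
Runoff Q = (P−Ia)²/(P−Ia+S) = (10.970)²/(10.970+4.202) = 17040430521/2148414100 ≈ 7.932 in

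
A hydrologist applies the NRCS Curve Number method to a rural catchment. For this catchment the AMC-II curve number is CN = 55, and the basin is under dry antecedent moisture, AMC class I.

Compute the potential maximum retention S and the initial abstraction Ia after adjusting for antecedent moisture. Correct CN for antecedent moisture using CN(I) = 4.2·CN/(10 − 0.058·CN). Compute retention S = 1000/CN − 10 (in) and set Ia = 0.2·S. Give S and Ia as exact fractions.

Adjust CN=55 to AMC I: 4.2·55/(10 − 0.058·55) → 231 ÷ (681/100) = 7700/227 ≈ 33.921
Retention S: 1000/CN − 10 with CN=33.921 → S = 1500/77 ≈ 19.481 in
Ia = 0.2·(1500/77) = 300/77 in ≈ 3.896 in

S = 1500/77 in ≈ 19.481 in; Ia = 300/77 in ≈ 3.896 in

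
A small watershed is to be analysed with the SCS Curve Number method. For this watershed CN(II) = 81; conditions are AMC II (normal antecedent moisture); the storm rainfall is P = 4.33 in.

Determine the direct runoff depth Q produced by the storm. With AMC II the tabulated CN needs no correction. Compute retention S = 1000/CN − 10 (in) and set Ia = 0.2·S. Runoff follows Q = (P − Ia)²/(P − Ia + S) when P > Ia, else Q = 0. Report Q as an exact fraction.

Q = 978000529/407211300 in ≈ 2.402 in

Average conditions: CN = 81 (no AMC adjustment).
Max retention: S = 1000/81 − 10 = 190/81 in (≈ 2.346 in)
Ia = 0.2S: 0.2·2.346 = 0.469 in (exactly 38/81)
Excess rainfall: 4.330 − 0.469 = 3.861 in; P > Ia so Q > 0
Q = (31273/8100)²/((31273/8100) + 190/81) = (978000529/65610000)/(50273/8100) = 978000529/407211300 in ≈ 2.402 in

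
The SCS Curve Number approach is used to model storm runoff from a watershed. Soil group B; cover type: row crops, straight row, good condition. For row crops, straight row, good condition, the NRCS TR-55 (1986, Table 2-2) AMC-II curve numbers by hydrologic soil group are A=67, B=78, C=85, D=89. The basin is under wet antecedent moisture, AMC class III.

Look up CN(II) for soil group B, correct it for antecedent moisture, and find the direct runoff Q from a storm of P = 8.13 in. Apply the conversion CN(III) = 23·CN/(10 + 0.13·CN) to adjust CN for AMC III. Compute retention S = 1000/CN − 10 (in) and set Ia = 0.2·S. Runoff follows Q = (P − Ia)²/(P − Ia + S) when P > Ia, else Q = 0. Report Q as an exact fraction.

Q = 500218122121/73308311700 in ≈ 6.823 in

NRCS table: row crops, straight row, good condition, soil group B → CN(II) = 78
CN(III) from CN(II)=78: (23·78)/(10 + 0.13·78) = 89700/1007 ≈ 89.076
Max retention: S = 1000/(89700/1007) − 10 = 1100/897 in (≈ 1.226 in)
Initial abstraction Ia = S/5 = (1100/897)/5 = 220/897 ≈ 0.245 in
Excess rainfall: 8.130 − 0.245 = 7.885 in; P > Ia so Q > 0
Q: (707261/89700)² ÷ (817261/89700) = 500218122121/73308311700 in (≈ 6.823 in)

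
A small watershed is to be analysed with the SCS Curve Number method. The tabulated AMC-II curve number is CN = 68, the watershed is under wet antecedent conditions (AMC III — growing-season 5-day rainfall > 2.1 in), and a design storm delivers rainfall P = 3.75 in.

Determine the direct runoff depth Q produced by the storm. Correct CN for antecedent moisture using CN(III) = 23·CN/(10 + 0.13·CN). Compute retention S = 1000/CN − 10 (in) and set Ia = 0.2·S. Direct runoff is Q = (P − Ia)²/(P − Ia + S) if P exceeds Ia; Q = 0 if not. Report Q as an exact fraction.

Q = 1092025/527068 in ≈ 2.072 in

Adjust CN=68 to AMC III: 23·68/(10 + 0.13·68) → 1564 ÷ (471/25) = 39100/471 ≈ 83.015
S = 1000/(39100/471) − 10 = 800/391 in ≈ 2.046 in
Ia = 0.2S: 0.2·2.046 = 0.409 in (exactly 160/391)
Excess rainfall: 3.750 − 0.409 = 3.341 in; P > Ia so Q > 0
Runoff Q = (P−Ia)²/(P−Ia+S) = (3.341)²/(3.341+2.046) = 1092025/527068 ≈ 2.072 in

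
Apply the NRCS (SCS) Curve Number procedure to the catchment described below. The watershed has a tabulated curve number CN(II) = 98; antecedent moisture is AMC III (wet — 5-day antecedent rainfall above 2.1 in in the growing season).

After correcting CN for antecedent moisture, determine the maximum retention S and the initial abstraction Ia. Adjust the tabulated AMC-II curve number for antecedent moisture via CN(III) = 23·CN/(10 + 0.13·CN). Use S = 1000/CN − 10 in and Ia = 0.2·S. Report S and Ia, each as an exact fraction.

S = 100/1127 in ≈ 0.089 in; Ia = 20/1127 in ≈ 0.018 in

Adjust CN=98 to AMC III: 23·98/(10 + 0.13·98) → 2254 ÷ (1137/50) = 112700/1137 ≈ 99.120
Max retention: S = 1000/(112700/1137) − 10 = 100/1127 in (≈ 0.089 in)
Ia = 0.2·(100/1127) = 20/1127 in ≈ 0.018 in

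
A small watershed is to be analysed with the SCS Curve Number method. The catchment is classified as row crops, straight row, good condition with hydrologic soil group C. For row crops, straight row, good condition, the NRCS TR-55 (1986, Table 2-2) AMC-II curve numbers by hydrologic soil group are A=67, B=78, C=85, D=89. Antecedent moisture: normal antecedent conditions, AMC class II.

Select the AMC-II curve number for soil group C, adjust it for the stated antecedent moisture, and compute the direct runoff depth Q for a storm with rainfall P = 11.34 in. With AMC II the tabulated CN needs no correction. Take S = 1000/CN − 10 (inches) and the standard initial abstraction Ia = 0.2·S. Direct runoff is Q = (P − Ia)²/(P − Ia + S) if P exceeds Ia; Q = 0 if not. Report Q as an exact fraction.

NRCS table: row crops, straight row, good condition, soil group C → CN(II) = 85
Average conditions: CN = 85 (no AMC adjustment).
S = 1000/85 − 10 = 30/17 in ≈ 1.765 in
Ia = 0.2·(30/17) = 6/17 in ≈ 0.353 in
Excess rainfall: 11.340 − 0.353 = 10.987 in; P > Ia so Q > 0
Q: (9339/850)² ÷ (10839/850) = 29072307/3071050 in (≈ 9.467 in)

Q = 29072307/3071050 in ≈ 9.467 in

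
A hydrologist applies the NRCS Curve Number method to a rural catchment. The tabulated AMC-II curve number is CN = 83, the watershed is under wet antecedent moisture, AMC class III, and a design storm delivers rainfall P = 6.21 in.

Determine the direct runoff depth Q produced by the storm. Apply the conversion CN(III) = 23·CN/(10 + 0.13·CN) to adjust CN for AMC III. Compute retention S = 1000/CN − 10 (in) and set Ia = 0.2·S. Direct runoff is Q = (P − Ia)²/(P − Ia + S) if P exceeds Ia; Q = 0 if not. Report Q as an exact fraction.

Q = 1325926917121/252272250100 in ≈ 5.256 in

Adjust CN=83 to AMC III: 23·83/(10 + 0.13·83) → 1909 ÷ (2079/100) = 190900/2079 ≈ 91.823
S = 1000/(190900/2079) − 10 = 1700/1909 in ≈ 0.891 in
Ia = 0.2·(1700/1909) = 340/1909 in ≈ 0.178 in
Excess rainfall: 6.210 − 0.178 = 6.032 in; P > Ia so Q > 0
Runoff Q = (P−Ia)²/(P−Ia+S) = (6.032)²/(6.032+0.891) = 1325926917121/252272250100 ≈ 5.256 in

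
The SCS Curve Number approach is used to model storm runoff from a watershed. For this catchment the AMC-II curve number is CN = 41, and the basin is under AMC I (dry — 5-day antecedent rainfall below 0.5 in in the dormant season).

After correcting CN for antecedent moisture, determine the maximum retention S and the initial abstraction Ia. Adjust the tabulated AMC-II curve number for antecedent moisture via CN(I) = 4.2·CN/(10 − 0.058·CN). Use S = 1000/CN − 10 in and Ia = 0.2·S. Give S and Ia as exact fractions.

S = 29500/861 in ≈ 34.262 in; Ia = 5900/861 in ≈ 6.852 in

CN(I) from CN(II)=41: (4.2·41)/(10 − 0.058·41) = 86100/3811 ≈ 22.592
Max retention: S = 1000/(86100/3811) − 10 = 29500/861 in (≈ 34.262 in)
Initial abstraction Ia = S/5 = (29500/861)/5 = 5900/861 ≈ 6.852 in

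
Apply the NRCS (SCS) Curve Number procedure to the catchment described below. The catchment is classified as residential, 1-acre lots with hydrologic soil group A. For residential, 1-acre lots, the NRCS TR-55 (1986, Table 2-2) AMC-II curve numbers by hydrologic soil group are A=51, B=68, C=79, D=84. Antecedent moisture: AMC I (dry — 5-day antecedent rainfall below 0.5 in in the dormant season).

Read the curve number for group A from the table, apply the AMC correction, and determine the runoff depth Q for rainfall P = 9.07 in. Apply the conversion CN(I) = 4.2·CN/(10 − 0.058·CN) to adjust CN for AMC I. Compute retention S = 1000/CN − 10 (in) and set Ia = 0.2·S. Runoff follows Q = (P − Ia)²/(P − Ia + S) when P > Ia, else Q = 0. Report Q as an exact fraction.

Q = 4729450441/6407196300 in ≈ 0.738 in

NRCS table: residential, 1-acre lots, soil group A → CN(II) = 51
Dry (AMC I): CN(I) = 4.2·51/(10 − 0.058·51) = (1071/5)/(3521/500) = 15300/503 ≈ 30.417
Max retention: S = 1000/(15300/503) − 10 = 3500/153 in (≈ 22.876 in)
Initial abstraction Ia = S/5 = (3500/153)/5 = 700/153 ≈ 4.575 in
P − Ia = 9.070 − 4.575 = 68771/15300 ≈ 4.495 in (> 0, runoff occurs)
Q = (68771/15300)²/((68771/15300) + 3500/153) = (4729450441/234090000)/(418771/15300) = 4729450441/6407196300 in ≈ 0.738 in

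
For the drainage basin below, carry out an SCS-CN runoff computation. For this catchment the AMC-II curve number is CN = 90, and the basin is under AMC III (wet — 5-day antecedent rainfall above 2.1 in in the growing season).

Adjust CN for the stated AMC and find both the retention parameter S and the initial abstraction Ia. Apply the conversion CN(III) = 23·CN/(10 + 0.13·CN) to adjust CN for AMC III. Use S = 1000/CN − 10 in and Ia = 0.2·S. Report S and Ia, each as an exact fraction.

S = 100/207 in ≈ 0.483 in; Ia = 20/207 in ≈ 0.097 in

Adjust CN=90 to AMC III: 23·90/(10 + 0.13·90) → 2070 ÷ (217/10) = 20700/217 ≈ 95.392
Retention S: 1000/CN − 10 with CN=95.392 → S = 100/207 ≈ 0.483 in
Ia = 0.2S: 0.2·0.483 = 0.097 in (exactly 20/207)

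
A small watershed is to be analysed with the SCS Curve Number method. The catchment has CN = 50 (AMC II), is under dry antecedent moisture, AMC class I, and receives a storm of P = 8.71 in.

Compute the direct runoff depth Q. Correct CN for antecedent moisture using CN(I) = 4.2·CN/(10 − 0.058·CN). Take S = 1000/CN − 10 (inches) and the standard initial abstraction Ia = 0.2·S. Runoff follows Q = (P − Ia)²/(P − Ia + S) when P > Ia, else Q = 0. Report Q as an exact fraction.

Q = 68740681/122411100 in ≈ 0.562 in

Dry (AMC I): CN(I) = 4.2·50/(10 − 0.058·50) = 210/(71/10) = 2100/71 ≈ 29.577
S = 1000/(2100/71) − 10 = 500/21 in ≈ 23.810 in
Ia = 0.2S: 0.2·23.810 = 4.762 in (exactly 100/21)
Since P=8.710 > Ia=4.762: effective rainfall P−Ia = 8291/2100 in
Q: (8291/2100)² ÷ (58291/2100) = 68740681/122411100 in (≈ 0.562 in)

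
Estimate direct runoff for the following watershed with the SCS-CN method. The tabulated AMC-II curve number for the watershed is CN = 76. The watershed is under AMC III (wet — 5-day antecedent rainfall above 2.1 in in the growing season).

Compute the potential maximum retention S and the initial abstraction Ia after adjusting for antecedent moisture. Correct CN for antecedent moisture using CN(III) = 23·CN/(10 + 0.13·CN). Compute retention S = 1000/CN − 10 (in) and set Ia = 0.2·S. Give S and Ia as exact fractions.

Adjust CN=76 to AMC III: 23·76/(10 + 0.13·76) → 1748 ÷ (497/25) = 43700/497 ≈ 87.928
Max retention: S = 1000/(43700/497) − 10 = 600/437 in (≈ 1.373 in)
Ia = 0.2S: 0.2·1.373 = 0.275 in (exactly 120/437)

S = 600/437 in ≈ 1.373 in; Ia = 120/437 in ≈ 0.275 in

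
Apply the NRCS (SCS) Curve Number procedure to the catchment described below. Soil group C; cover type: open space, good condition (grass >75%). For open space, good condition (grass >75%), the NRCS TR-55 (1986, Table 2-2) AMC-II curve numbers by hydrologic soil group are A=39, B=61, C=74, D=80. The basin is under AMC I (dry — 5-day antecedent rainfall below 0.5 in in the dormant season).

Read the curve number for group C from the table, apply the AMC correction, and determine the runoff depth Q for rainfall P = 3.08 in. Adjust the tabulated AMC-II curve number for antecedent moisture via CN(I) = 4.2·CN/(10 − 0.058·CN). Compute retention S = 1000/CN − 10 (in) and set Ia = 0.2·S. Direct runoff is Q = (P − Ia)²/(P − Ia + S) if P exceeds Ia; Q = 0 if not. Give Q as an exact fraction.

Q = 746874241/3687428325 in ≈ 0.203 in

NRCS table: open space, good condition (grass >75%), soil group C → CN(II) = 74
Adjust CN=74 to AMC I: 4.2·74/(10 − 0.058·74) → (1554/5) ÷ (1427/250) = 77700/1427 ≈ 54.450
Max retention: S = 1000/(77700/1427) − 10 = 6500/777 in (≈ 8.366 in)
Ia = 0.2S: 0.2·8.366 = 1.673 in (exactly 1300/777)
Since P=3.080 > Ia=1.673: effective rainfall P−Ia = 27329/19425 in
Q: (27329/19425)² ÷ (189829/19425) = 746874241/3687428325 in (≈ 0.203 in)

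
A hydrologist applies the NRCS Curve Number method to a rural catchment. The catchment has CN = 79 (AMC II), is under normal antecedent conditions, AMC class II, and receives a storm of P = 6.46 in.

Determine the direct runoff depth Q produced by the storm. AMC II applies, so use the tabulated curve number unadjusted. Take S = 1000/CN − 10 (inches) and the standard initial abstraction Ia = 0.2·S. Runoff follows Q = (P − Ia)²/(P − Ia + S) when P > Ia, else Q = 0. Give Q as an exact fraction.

AMC II — tabulated CN = 79 applies directly.
S = 1000/79 − 10 = 210/79 in ≈ 2.658 in
Ia = 0.2S: 0.2·2.658 = 0.532 in (exactly 42/79)
P − Ia = 6.460 − 0.532 = 23417/3950 ≈ 5.928 in (> 0, runoff occurs)
Runoff Q = (P−Ia)²/(P−Ia+S) = (5.928)²/(5.928+2.658) = 548355889/133972150 ≈ 4.093 in

Q = 548355889/133972150 in ≈ 4.093 in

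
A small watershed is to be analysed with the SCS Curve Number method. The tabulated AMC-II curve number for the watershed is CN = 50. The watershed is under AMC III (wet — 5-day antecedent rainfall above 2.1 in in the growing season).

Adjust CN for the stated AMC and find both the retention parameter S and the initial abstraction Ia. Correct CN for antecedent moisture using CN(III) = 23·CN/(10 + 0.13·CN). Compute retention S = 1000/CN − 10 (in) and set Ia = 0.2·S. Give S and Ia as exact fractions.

Wet (AMC III): CN(III) = 23·50/(10 + 0.13·50) = 1150/(33/2) = 2300/33 ≈ 69.697
S = 1000/(2300/33) − 10 = 100/23 in ≈ 4.348 in
Ia = 0.2·(100/23) = 20/23 in ≈ 0.870 in

S = 100/23 in ≈ 4.348 in; Ia = 20/23 in ≈ 0.870 in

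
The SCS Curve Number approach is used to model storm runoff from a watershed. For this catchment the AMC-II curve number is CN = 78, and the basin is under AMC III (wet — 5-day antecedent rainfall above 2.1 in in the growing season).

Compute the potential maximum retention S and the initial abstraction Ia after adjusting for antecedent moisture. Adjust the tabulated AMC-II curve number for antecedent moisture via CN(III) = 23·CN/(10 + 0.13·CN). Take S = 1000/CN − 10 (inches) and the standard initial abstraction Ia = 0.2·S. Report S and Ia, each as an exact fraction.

Adjust CN=78 to AMC III: 23·78/(10 + 0.13·78) → 1794 ÷ (1007/50) = 89700/1007 ≈ 89.076
Retention S: 1000/CN − 10 with CN=89.076 → S = 1100/897 ≈ 1.226 in
Ia = 0.2·(1100/897) = 220/897 in ≈ 0.245 in

S = 1100/897 in ≈ 1.226 in; Ia = 220/897 in ≈ 0.245 in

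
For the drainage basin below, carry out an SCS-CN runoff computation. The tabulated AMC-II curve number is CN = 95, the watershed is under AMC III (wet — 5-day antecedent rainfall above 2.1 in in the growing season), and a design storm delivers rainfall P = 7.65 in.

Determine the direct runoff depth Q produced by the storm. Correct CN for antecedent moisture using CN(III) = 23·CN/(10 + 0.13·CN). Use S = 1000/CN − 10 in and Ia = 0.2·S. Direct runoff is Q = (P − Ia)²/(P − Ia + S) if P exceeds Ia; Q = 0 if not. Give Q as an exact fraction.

Wet (AMC III): CN(III) = 23·95/(10 + 0.13·95) = 2185/(447/20) = 43700/447 ≈ 97.763
Retention S: 1000/CN − 10 with CN=97.763 → S = 100/437 ≈ 0.229 in
Ia = 0.2S: 0.2·0.229 = 0.046 in (exactly 20/437)
Since P=7.650 > Ia=0.046: effective rainfall P−Ia = 66461/8740 in
Runoff Q = (P−Ia)²/(P−Ia+S) = (7.604)²/(7.604+0.229) = 4417064521/598349140 ≈ 7.382 in

Q = 4417064521/598349140 in ≈ 7.382 in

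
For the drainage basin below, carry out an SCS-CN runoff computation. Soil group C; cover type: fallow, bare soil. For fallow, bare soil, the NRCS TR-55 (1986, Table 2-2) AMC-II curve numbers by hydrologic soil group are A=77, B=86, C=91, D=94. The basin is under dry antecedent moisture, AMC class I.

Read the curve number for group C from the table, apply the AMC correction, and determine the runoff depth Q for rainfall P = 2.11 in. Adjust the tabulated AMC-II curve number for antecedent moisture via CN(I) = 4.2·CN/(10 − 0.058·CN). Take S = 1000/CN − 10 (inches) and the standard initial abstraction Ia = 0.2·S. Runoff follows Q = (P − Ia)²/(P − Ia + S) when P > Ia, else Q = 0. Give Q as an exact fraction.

Q = 10900821649/16205725900 in ≈ 0.673 in

NRCS table: fallow, bare soil, soil group C → CN(II) = 91
CN(I) from CN(II)=91: (4.2·91)/(10 − 0.058·91) = 63700/787 ≈ 80.940
Max retention: S = 1000/(63700/787) − 10 = 1500/637 in (≈ 2.355 in)
Ia = 0.2S: 0.2·2.355 = 0.471 in (exactly 300/637)
Excess rainfall: 2.110 − 0.471 = 1.639 in; P > Ia so Q > 0
Runoff Q = (P−Ia)²/(P−Ia+S) = (1.639)²/(1.639+2.355) = 10900821649/16205725900 ≈ 0.673 in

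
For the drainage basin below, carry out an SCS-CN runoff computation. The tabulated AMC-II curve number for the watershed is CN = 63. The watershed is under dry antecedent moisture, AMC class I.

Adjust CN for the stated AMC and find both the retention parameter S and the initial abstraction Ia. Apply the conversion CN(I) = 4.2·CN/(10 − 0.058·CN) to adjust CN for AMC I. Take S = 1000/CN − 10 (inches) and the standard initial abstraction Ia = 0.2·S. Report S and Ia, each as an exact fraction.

Dry (AMC I): CN(I) = 4.2·63/(10 − 0.058·63) = (1323/5)/(3173/500) = 132300/3173 ≈ 41.696
Max retention: S = 1000/(132300/3173) − 10 = 18500/1323 in (≈ 13.983 in)
Ia = 0.2S: 0.2·13.983 = 2.797 in (exactly 3700/1323)

S = 18500/1323 in ≈ 13.983 in; Ia = 3700/1323 in ≈ 2.797 in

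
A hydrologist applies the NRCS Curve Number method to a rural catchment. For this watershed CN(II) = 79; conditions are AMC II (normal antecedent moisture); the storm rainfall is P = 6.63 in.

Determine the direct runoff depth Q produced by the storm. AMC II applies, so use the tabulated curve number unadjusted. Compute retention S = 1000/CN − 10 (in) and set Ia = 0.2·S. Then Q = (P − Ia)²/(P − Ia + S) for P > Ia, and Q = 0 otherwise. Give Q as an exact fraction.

CN(II) = 79; AMC II needs no correction.
Retention S: 1000/CN − 10 with CN=79.000 → S = 210/79 ≈ 2.658 in
Initial abstraction Ia = S/5 = (210/79)/5 = 42/79 ≈ 0.532 in
Excess rainfall: 6.630 − 0.532 = 6.098 in; P > Ia so Q > 0
Runoff Q = (P−Ia)²/(P−Ia+S) = (6.098)²/(6.098+2.658) = 773674443/182166100 ≈ 4.247 in

Q = 773674443/182166100 in ≈ 4.247 in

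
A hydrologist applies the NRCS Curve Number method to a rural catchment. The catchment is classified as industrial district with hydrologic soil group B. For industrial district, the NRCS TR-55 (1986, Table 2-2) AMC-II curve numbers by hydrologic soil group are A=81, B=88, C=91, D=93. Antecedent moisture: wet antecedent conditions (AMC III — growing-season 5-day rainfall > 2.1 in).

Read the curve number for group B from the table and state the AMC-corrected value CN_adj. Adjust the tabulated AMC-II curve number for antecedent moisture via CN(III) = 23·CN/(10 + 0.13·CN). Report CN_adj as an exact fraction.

NRCS table: industrial district, soil group B → CN(II) = 88
Adjust CN=88 to AMC III: 23·88/(10 + 0.13·88) → 2024 ÷ (536/25) = 6325/67 ≈ 94.403

CN_adj = 6325/67 ≈ 94.403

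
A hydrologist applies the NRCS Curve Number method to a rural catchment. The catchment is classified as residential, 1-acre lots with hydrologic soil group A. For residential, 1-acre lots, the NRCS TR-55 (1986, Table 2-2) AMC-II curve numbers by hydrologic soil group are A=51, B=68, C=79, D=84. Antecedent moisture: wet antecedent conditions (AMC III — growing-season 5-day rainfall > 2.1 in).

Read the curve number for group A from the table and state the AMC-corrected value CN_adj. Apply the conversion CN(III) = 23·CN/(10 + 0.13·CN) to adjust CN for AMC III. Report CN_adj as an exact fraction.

CN_adj = 117300/1663 ≈ 70.535

NRCS table: residential, 1-acre lots, soil group A → CN(II) = 51
Adjust CN=51 to AMC III: 23·51/(10 + 0.13·51) → 1173 ÷ (1663/100) = 117300/1663 ≈ 70.535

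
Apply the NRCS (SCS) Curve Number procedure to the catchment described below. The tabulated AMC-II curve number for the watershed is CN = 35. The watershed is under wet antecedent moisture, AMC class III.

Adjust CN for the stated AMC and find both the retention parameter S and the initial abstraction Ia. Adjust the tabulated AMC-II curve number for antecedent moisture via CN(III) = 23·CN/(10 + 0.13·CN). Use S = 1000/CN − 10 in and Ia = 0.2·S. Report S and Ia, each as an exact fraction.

S = 1300/161 in ≈ 8.075 in; Ia = 260/161 in ≈ 1.615 in

Adjust CN=35 to AMC III: 23·35/(10 + 0.13·35) → 805 ÷ (291/20) = 16100/291 ≈ 55.326
Retention S: 1000/CN − 10 with CN=55.326 → S = 1300/161 ≈ 8.075 in
Ia = 0.2·(1300/161) = 260/161 in ≈ 1.615 in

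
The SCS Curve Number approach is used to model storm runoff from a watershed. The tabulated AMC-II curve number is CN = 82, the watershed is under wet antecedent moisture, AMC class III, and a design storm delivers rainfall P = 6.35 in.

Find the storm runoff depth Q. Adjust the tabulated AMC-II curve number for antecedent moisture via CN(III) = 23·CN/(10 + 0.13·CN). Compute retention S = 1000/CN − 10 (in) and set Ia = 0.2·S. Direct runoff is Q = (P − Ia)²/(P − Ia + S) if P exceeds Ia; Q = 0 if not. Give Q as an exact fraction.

Q = 13493377921/2530276460 in ≈ 5.333 in

Adjust CN=82 to AMC III: 23·82/(10 + 0.13·82) → 1886 ÷ (1033/50) = 94300/1033 ≈ 91.288
S = 1000/(94300/1033) − 10 = 900/943 in ≈ 0.954 in
Initial abstraction Ia = S/5 = (900/943)/5 = 180/943 ≈ 0.191 in
Excess rainfall: 6.350 − 0.191 = 6.159 in; P > Ia so Q > 0
Q = (116161/18860)²/((116161/18860) + 900/943) = (13493377921/355699600)/(134161/18860) = 13493377921/2530276460 in ≈ 5.333 in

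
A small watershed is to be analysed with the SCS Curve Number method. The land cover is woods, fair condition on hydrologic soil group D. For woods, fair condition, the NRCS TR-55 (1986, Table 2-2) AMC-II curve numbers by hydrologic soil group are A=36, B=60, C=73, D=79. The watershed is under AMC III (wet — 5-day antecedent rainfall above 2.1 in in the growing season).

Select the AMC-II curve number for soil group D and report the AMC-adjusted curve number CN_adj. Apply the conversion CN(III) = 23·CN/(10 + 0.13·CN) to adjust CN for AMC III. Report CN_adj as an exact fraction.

CN_adj = 181700/2027 ≈ 89.640

NRCS table: woods, fair condition, soil group D → CN(II) = 79
Adjust CN=79 to AMC III: 23·79/(10 + 0.13·79) → 1817 ÷ (2027/100) = 181700/2027 ≈ 89.640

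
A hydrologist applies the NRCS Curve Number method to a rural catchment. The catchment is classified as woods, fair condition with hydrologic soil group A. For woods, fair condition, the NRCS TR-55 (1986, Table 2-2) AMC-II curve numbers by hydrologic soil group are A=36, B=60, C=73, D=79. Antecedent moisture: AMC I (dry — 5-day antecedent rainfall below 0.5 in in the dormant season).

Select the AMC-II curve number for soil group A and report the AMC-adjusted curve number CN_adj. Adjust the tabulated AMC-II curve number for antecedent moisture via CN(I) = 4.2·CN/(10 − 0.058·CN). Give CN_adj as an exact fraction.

CN_adj = 18900/989 ≈ 19.110

NRCS table: woods, fair condition, soil group A → CN(II) = 36
Dry (AMC I): CN(I) = 4.2·36/(10 − 0.058·36) = (756/5)/(989/125) = 18900/989 ≈ 19.110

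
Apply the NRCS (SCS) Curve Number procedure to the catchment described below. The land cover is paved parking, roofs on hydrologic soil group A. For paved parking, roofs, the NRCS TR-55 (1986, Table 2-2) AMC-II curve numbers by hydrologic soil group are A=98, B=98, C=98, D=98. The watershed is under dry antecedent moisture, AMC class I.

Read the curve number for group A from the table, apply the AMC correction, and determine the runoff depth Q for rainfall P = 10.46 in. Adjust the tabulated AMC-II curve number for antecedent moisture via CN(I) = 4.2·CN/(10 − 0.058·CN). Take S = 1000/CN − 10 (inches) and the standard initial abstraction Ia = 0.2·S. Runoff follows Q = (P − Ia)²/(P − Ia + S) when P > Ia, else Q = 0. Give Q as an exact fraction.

NRCS table: paved parking, roofs, soil group A → CN(II) = 98
Dry (AMC I): CN(I) = 4.2·98/(10 − 0.058·98) = (2058/5)/(1079/250) = 102900/1079 ≈ 95.366
Max retention: S = 1000/(102900/1079) − 10 = 500/1029 in (≈ 0.486 in)
Initial abstraction Ia = S/5 = (500/1029)/5 = 100/1029 ≈ 0.097 in
Excess rainfall: 10.460 − 0.097 = 10.363 in; P > Ia so Q > 0
Q: (533167/51450)² ÷ (558167/51450) = 284267049889/28717692150 in (≈ 9.899 in)

Q = 284267049889/28717692150 in ≈ 9.899 in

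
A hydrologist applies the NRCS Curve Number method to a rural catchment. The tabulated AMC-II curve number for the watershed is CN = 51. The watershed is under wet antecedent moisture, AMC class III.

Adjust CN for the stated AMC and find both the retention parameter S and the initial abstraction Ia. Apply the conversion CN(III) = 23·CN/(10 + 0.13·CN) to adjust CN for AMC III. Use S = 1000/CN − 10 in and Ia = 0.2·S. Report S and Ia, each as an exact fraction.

CN(III) from CN(II)=51: (23·51)/(10 + 0.13·51) = 117300/1663 ≈ 70.535
Retention S: 1000/CN − 10 with CN=70.535 → S = 4900/1173 ≈ 4.177 in
Ia = 0.2·(4900/1173) = 980/1173 in ≈ 0.835 in

S = 4900/1173 in ≈ 4.177 in; Ia = 980/1173 in ≈ 0.835 in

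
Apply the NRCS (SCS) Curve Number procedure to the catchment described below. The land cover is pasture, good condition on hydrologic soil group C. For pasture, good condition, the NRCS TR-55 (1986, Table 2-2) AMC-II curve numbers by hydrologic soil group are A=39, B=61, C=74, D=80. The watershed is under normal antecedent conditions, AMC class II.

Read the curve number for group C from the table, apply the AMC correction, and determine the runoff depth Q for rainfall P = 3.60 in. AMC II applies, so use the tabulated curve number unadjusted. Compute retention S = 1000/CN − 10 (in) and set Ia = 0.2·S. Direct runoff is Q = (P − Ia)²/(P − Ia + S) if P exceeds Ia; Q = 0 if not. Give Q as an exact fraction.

NRCS table: pasture, good condition, soil group C → CN(II) = 74
AMC II — tabulated CN = 74 applies directly.
S = 1000/74 − 10 = 130/37 in ≈ 3.514 in
Ia = 0.2·(130/37) = 26/37 in ≈ 0.703 in
P − Ia = 3.600 − 0.703 = 536/185 ≈ 2.897 in (> 0, runoff occurs)
Q = (536/185)²/((536/185) + 130/37) = (287296/34225)/(1186/185) = 143648/109705 in ≈ 1.309 in

Q = 143648/109705 in ≈ 1.309 in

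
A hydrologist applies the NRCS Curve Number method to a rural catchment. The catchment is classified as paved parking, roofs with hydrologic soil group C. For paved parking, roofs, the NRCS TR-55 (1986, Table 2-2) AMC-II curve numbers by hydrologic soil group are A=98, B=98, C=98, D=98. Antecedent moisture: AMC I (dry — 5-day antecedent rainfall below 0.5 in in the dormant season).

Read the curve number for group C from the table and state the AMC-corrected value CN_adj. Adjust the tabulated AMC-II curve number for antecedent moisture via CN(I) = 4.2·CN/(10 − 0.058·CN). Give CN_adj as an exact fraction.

CN_adj = 102900/1079 ≈ 95.366

NRCS table: paved parking, roofs, soil group C → CN(II) = 98
Adjust CN=98 to AMC I: 4.2·98/(10 − 0.058·98) → (2058/5) ÷ (1079/250) = 102900/1079 ≈ 95.366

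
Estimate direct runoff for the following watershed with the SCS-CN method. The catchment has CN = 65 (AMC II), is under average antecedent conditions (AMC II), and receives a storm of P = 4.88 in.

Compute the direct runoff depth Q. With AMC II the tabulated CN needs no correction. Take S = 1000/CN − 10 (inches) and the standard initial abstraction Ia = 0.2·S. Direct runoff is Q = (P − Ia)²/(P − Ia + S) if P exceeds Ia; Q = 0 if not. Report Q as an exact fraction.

Average conditions: CN = 65 (no AMC adjustment).
Max retention: S = 1000/65 − 10 = 70/13 in (≈ 5.385 in)
Ia = 0.2·(70/13) = 14/13 in ≈ 1.077 in
Excess rainfall: 4.880 − 1.077 = 3.803 in; P > Ia so Q > 0
Q: (1236/325)² ÷ (2986/325) = 763848/485225 in (≈ 1.574 in)

Q = 763848/485225 in ≈ 1.574 in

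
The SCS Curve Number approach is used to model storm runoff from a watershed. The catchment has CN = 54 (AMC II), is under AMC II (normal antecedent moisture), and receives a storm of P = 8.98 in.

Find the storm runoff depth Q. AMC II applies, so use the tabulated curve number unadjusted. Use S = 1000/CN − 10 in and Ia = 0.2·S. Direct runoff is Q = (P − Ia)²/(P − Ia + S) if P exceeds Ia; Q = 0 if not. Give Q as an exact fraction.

Q = 96491329/28786050 in ≈ 3.352 in

CN(II) = 54; AMC II needs no correction.
S = 1000/54 − 10 = 230/27 in ≈ 8.519 in
Ia = 0.2·(230/27) = 46/27 in ≈ 1.704 in
P − Ia = 8.980 − 1.704 = 9823/1350 ≈ 7.276 in (> 0, runoff occurs)
Q: (9823/1350)² ÷ (21323/1350) = 96491329/28786050 in (≈ 3.352 in)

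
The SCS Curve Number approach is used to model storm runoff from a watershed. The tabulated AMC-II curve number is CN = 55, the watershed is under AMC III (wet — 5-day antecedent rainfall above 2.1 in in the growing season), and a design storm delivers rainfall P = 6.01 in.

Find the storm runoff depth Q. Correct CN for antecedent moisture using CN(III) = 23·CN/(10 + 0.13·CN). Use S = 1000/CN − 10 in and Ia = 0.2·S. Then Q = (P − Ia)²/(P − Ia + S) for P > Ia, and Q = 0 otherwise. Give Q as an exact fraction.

Wet (AMC III): CN(III) = 23·55/(10 + 0.13·55) = 1265/(343/20) = 25300/343 ≈ 73.761
Max retention: S = 1000/(25300/343) − 10 = 900/253 in (≈ 3.557 in)
Initial abstraction Ia = S/5 = (900/253)/5 = 180/253 ≈ 0.711 in
Since P=6.010 > Ia=0.711: effective rainfall P−Ia = 134053/25300 in
Q = (134053/25300)²/((134053/25300) + 900/253) = (17970206809/640090000)/(224053/25300) = 17970206809/5668540900 in ≈ 3.170 in

Q = 17970206809/5668540900 in ≈ 3.170 in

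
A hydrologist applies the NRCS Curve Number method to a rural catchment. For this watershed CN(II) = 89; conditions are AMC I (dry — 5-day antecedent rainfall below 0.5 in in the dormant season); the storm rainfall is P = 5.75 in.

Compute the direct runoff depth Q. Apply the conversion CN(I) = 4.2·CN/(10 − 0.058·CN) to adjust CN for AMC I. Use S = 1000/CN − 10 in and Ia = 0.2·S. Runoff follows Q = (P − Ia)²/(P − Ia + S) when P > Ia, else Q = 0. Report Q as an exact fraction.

Q = 1488956569/452948412 in ≈ 3.287 in

Adjust CN=89 to AMC I: 4.2·89/(10 − 0.058·89) → (1869/5) ÷ (2419/500) = 186900/2419 ≈ 77.263
Retention S: 1000/CN − 10 with CN=77.263 → S = 5500/1869 ≈ 2.943 in
Ia = 0.2·(5500/1869) = 1100/1869 in ≈ 0.589 in
Since P=5.750 > Ia=0.589: effective rainfall P−Ia = 38587/7476 in
Q: (38587/7476)² ÷ (60587/7476) = 1488956569/452948412 in (≈ 3.287 in)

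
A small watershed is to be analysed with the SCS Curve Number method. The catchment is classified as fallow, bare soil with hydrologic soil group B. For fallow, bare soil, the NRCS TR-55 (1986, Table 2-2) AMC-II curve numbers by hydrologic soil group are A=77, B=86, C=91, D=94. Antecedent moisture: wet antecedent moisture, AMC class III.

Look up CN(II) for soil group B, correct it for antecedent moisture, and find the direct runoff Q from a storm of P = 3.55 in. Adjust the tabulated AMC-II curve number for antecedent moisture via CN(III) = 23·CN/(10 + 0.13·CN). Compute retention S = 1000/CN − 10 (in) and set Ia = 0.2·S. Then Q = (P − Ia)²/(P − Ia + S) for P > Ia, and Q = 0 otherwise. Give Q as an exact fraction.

Q = 4545321561/1610467820 in ≈ 2.822 in

NRCS table: fallow, bare soil, soil group B → CN(II) = 86
Wet (AMC III): CN(III) = 23·86/(10 + 0.13·86) = 1978/(1059/50) = 98900/1059 ≈ 93.390
S = 1000/(98900/1059) − 10 = 700/989 in ≈ 0.708 in
Ia = 0.2S: 0.2·0.708 = 0.142 in (exactly 140/989)
Excess rainfall: 3.550 − 0.142 = 3.408 in; P > Ia so Q > 0
Runoff Q = (P−Ia)²/(P−Ia+S) = (3.408)²/(3.408+0.708) = 4545321561/1610467820 ≈ 2.822 in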